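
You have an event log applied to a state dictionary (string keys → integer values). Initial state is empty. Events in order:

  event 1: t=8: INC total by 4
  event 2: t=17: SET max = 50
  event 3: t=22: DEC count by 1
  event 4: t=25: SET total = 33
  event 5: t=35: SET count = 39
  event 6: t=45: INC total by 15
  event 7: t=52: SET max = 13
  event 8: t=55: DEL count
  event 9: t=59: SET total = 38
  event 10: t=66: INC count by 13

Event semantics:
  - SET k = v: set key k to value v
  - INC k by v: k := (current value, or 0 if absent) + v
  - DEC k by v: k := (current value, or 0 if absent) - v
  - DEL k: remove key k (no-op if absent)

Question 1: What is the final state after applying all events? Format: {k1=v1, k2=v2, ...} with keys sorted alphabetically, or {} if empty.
  after event 1 (t=8: INC total by 4): {total=4}
  after event 2 (t=17: SET max = 50): {max=50, total=4}
  after event 3 (t=22: DEC count by 1): {count=-1, max=50, total=4}
  after event 4 (t=25: SET total = 33): {count=-1, max=50, total=33}
  after event 5 (t=35: SET count = 39): {count=39, max=50, total=33}
  after event 6 (t=45: INC total by 15): {count=39, max=50, total=48}
  after event 7 (t=52: SET max = 13): {count=39, max=13, total=48}
  after event 8 (t=55: DEL count): {max=13, total=48}
  after event 9 (t=59: SET total = 38): {max=13, total=38}
  after event 10 (t=66: INC count by 13): {count=13, max=13, total=38}

Answer: {count=13, max=13, total=38}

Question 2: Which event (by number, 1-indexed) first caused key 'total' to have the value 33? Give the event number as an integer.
Answer: 4

Derivation:
Looking for first event where total becomes 33:
  event 1: total = 4
  event 2: total = 4
  event 3: total = 4
  event 4: total 4 -> 33  <-- first match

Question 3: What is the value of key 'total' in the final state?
Track key 'total' through all 10 events:
  event 1 (t=8: INC total by 4): total (absent) -> 4
  event 2 (t=17: SET max = 50): total unchanged
  event 3 (t=22: DEC count by 1): total unchanged
  event 4 (t=25: SET total = 33): total 4 -> 33
  event 5 (t=35: SET count = 39): total unchanged
  event 6 (t=45: INC total by 15): total 33 -> 48
  event 7 (t=52: SET max = 13): total unchanged
  event 8 (t=55: DEL count): total unchanged
  event 9 (t=59: SET total = 38): total 48 -> 38
  event 10 (t=66: INC count by 13): total unchanged
Final: total = 38

Answer: 38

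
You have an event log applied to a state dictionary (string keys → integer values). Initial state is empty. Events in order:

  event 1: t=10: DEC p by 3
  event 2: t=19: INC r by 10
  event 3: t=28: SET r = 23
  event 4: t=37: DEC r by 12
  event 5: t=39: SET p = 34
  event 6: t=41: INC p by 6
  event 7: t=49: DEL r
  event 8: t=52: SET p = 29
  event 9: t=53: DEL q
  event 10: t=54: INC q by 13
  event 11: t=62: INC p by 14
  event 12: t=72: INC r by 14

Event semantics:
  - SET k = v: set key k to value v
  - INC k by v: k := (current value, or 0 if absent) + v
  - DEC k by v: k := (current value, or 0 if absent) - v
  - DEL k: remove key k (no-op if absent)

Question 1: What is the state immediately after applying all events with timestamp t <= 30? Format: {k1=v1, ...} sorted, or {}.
Answer: {p=-3, r=23}

Derivation:
Apply events with t <= 30 (3 events):
  after event 1 (t=10: DEC p by 3): {p=-3}
  after event 2 (t=19: INC r by 10): {p=-3, r=10}
  after event 3 (t=28: SET r = 23): {p=-3, r=23}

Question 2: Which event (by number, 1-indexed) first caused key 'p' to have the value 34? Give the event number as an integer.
Looking for first event where p becomes 34:
  event 1: p = -3
  event 2: p = -3
  event 3: p = -3
  event 4: p = -3
  event 5: p -3 -> 34  <-- first match

Answer: 5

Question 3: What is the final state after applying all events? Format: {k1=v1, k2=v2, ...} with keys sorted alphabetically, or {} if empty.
  after event 1 (t=10: DEC p by 3): {p=-3}
  after event 2 (t=19: INC r by 10): {p=-3, r=10}
  after event 3 (t=28: SET r = 23): {p=-3, r=23}
  after event 4 (t=37: DEC r by 12): {p=-3, r=11}
  after event 5 (t=39: SET p = 34): {p=34, r=11}
  after event 6 (t=41: INC p by 6): {p=40, r=11}
  after event 7 (t=49: DEL r): {p=40}
  after event 8 (t=52: SET p = 29): {p=29}
  after event 9 (t=53: DEL q): {p=29}
  after event 10 (t=54: INC q by 13): {p=29, q=13}
  after event 11 (t=62: INC p by 14): {p=43, q=13}
  after event 12 (t=72: INC r by 14): {p=43, q=13, r=14}

Answer: {p=43, q=13, r=14}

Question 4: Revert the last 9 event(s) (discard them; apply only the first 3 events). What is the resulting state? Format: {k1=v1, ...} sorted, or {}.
Keep first 3 events (discard last 9):
  after event 1 (t=10: DEC p by 3): {p=-3}
  after event 2 (t=19: INC r by 10): {p=-3, r=10}
  after event 3 (t=28: SET r = 23): {p=-3, r=23}

Answer: {p=-3, r=23}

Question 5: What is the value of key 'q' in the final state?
Answer: 13

Derivation:
Track key 'q' through all 12 events:
  event 1 (t=10: DEC p by 3): q unchanged
  event 2 (t=19: INC r by 10): q unchanged
  event 3 (t=28: SET r = 23): q unchanged
  event 4 (t=37: DEC r by 12): q unchanged
  event 5 (t=39: SET p = 34): q unchanged
  event 6 (t=41: INC p by 6): q unchanged
  event 7 (t=49: DEL r): q unchanged
  event 8 (t=52: SET p = 29): q unchanged
  event 9 (t=53: DEL q): q (absent) -> (absent)
  event 10 (t=54: INC q by 13): q (absent) -> 13
  event 11 (t=62: INC p by 14): q unchanged
  event 12 (t=72: INC r by 14): q unchanged
Final: q = 13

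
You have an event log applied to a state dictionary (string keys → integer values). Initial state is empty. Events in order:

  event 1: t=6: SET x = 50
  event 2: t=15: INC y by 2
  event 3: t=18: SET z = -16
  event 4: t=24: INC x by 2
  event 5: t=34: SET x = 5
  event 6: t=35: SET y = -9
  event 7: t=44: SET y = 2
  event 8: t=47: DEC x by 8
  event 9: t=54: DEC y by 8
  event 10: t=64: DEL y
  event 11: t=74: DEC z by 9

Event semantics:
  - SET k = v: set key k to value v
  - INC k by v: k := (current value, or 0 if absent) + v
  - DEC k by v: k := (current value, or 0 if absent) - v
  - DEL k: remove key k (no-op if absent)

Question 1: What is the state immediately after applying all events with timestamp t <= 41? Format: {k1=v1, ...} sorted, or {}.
Answer: {x=5, y=-9, z=-16}

Derivation:
Apply events with t <= 41 (6 events):
  after event 1 (t=6: SET x = 50): {x=50}
  after event 2 (t=15: INC y by 2): {x=50, y=2}
  after event 3 (t=18: SET z = -16): {x=50, y=2, z=-16}
  after event 4 (t=24: INC x by 2): {x=52, y=2, z=-16}
  after event 5 (t=34: SET x = 5): {x=5, y=2, z=-16}
  after event 6 (t=35: SET y = -9): {x=5, y=-9, z=-16}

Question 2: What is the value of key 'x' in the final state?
Track key 'x' through all 11 events:
  event 1 (t=6: SET x = 50): x (absent) -> 50
  event 2 (t=15: INC y by 2): x unchanged
  event 3 (t=18: SET z = -16): x unchanged
  event 4 (t=24: INC x by 2): x 50 -> 52
  event 5 (t=34: SET x = 5): x 52 -> 5
  event 6 (t=35: SET y = -9): x unchanged
  event 7 (t=44: SET y = 2): x unchanged
  event 8 (t=47: DEC x by 8): x 5 -> -3
  event 9 (t=54: DEC y by 8): x unchanged
  event 10 (t=64: DEL y): x unchanged
  event 11 (t=74: DEC z by 9): x unchanged
Final: x = -3

Answer: -3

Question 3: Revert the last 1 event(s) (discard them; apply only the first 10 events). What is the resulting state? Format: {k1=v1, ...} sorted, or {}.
Answer: {x=-3, z=-16}

Derivation:
Keep first 10 events (discard last 1):
  after event 1 (t=6: SET x = 50): {x=50}
  after event 2 (t=15: INC y by 2): {x=50, y=2}
  after event 3 (t=18: SET z = -16): {x=50, y=2, z=-16}
  after event 4 (t=24: INC x by 2): {x=52, y=2, z=-16}
  after event 5 (t=34: SET x = 5): {x=5, y=2, z=-16}
  after event 6 (t=35: SET y = -9): {x=5, y=-9, z=-16}
  after event 7 (t=44: SET y = 2): {x=5, y=2, z=-16}
  after event 8 (t=47: DEC x by 8): {x=-3, y=2, z=-16}
  after event 9 (t=54: DEC y by 8): {x=-3, y=-6, z=-16}
  after event 10 (t=64: DEL y): {x=-3, z=-16}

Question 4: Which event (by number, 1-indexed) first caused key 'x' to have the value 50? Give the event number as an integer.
Answer: 1

Derivation:
Looking for first event where x becomes 50:
  event 1: x (absent) -> 50  <-- first match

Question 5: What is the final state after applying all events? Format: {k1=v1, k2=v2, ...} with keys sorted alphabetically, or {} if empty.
  after event 1 (t=6: SET x = 50): {x=50}
  after event 2 (t=15: INC y by 2): {x=50, y=2}
  after event 3 (t=18: SET z = -16): {x=50, y=2, z=-16}
  after event 4 (t=24: INC x by 2): {x=52, y=2, z=-16}
  after event 5 (t=34: SET x = 5): {x=5, y=2, z=-16}
  after event 6 (t=35: SET y = -9): {x=5, y=-9, z=-16}
  after event 7 (t=44: SET y = 2): {x=5, y=2, z=-16}
  after event 8 (t=47: DEC x by 8): {x=-3, y=2, z=-16}
  after event 9 (t=54: DEC y by 8): {x=-3, y=-6, z=-16}
  after event 10 (t=64: DEL y): {x=-3, z=-16}
  after event 11 (t=74: DEC z by 9): {x=-3, z=-25}

Answer: {x=-3, z=-25}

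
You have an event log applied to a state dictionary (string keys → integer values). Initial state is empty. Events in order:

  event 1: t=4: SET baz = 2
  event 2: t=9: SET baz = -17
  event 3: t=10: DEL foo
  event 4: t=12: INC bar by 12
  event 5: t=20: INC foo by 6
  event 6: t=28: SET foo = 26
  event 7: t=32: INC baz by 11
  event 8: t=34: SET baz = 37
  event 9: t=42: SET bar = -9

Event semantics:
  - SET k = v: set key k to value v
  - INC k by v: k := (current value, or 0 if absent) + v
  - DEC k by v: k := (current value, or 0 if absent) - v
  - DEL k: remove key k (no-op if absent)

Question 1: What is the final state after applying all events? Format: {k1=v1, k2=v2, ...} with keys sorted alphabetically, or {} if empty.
Answer: {bar=-9, baz=37, foo=26}

Derivation:
  after event 1 (t=4: SET baz = 2): {baz=2}
  after event 2 (t=9: SET baz = -17): {baz=-17}
  after event 3 (t=10: DEL foo): {baz=-17}
  after event 4 (t=12: INC bar by 12): {bar=12, baz=-17}
  after event 5 (t=20: INC foo by 6): {bar=12, baz=-17, foo=6}
  after event 6 (t=28: SET foo = 26): {bar=12, baz=-17, foo=26}
  after event 7 (t=32: INC baz by 11): {bar=12, baz=-6, foo=26}
  after event 8 (t=34: SET baz = 37): {bar=12, baz=37, foo=26}
  after event 9 (t=42: SET bar = -9): {bar=-9, baz=37, foo=26}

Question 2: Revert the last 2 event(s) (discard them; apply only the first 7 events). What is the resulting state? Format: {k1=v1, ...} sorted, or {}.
Keep first 7 events (discard last 2):
  after event 1 (t=4: SET baz = 2): {baz=2}
  after event 2 (t=9: SET baz = -17): {baz=-17}
  after event 3 (t=10: DEL foo): {baz=-17}
  after event 4 (t=12: INC bar by 12): {bar=12, baz=-17}
  after event 5 (t=20: INC foo by 6): {bar=12, baz=-17, foo=6}
  after event 6 (t=28: SET foo = 26): {bar=12, baz=-17, foo=26}
  after event 7 (t=32: INC baz by 11): {bar=12, baz=-6, foo=26}

Answer: {bar=12, baz=-6, foo=26}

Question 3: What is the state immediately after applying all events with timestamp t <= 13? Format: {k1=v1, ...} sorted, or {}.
Answer: {bar=12, baz=-17}

Derivation:
Apply events with t <= 13 (4 events):
  after event 1 (t=4: SET baz = 2): {baz=2}
  after event 2 (t=9: SET baz = -17): {baz=-17}
  after event 3 (t=10: DEL foo): {baz=-17}
  after event 4 (t=12: INC bar by 12): {bar=12, baz=-17}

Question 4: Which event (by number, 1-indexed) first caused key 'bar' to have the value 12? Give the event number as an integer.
Answer: 4

Derivation:
Looking for first event where bar becomes 12:
  event 4: bar (absent) -> 12  <-- first match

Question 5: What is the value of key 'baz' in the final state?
Answer: 37

Derivation:
Track key 'baz' through all 9 events:
  event 1 (t=4: SET baz = 2): baz (absent) -> 2
  event 2 (t=9: SET baz = -17): baz 2 -> -17
  event 3 (t=10: DEL foo): baz unchanged
  event 4 (t=12: INC bar by 12): baz unchanged
  event 5 (t=20: INC foo by 6): baz unchanged
  event 6 (t=28: SET foo = 26): baz unchanged
  event 7 (t=32: INC baz by 11): baz -17 -> -6
  event 8 (t=34: SET baz = 37): baz -6 -> 37
  event 9 (t=42: SET bar = -9): baz unchanged
Final: baz = 37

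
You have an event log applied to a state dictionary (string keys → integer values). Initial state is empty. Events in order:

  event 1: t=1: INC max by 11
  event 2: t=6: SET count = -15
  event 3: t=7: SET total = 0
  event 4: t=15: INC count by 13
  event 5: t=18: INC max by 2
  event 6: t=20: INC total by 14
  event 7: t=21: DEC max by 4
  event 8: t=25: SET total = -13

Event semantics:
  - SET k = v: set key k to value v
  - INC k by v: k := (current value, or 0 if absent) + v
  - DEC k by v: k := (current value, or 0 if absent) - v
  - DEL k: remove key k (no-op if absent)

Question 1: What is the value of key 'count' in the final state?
Track key 'count' through all 8 events:
  event 1 (t=1: INC max by 11): count unchanged
  event 2 (t=6: SET count = -15): count (absent) -> -15
  event 3 (t=7: SET total = 0): count unchanged
  event 4 (t=15: INC count by 13): count -15 -> -2
  event 5 (t=18: INC max by 2): count unchanged
  event 6 (t=20: INC total by 14): count unchanged
  event 7 (t=21: DEC max by 4): count unchanged
  event 8 (t=25: SET total = -13): count unchanged
Final: count = -2

Answer: -2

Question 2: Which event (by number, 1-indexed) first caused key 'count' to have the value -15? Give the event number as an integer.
Looking for first event where count becomes -15:
  event 2: count (absent) -> -15  <-- first match

Answer: 2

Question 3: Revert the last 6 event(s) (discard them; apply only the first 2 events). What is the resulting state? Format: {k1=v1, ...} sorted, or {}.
Answer: {count=-15, max=11}

Derivation:
Keep first 2 events (discard last 6):
  after event 1 (t=1: INC max by 11): {max=11}
  after event 2 (t=6: SET count = -15): {count=-15, max=11}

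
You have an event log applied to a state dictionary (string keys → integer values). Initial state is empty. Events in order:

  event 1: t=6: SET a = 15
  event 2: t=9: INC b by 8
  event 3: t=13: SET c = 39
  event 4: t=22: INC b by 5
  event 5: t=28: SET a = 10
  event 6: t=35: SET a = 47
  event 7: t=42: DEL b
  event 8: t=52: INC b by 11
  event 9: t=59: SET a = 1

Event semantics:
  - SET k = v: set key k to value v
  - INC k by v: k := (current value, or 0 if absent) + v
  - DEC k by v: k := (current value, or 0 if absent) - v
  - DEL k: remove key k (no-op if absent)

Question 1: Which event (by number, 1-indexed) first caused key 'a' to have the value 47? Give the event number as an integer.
Answer: 6

Derivation:
Looking for first event where a becomes 47:
  event 1: a = 15
  event 2: a = 15
  event 3: a = 15
  event 4: a = 15
  event 5: a = 10
  event 6: a 10 -> 47  <-- first match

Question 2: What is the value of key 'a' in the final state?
Track key 'a' through all 9 events:
  event 1 (t=6: SET a = 15): a (absent) -> 15
  event 2 (t=9: INC b by 8): a unchanged
  event 3 (t=13: SET c = 39): a unchanged
  event 4 (t=22: INC b by 5): a unchanged
  event 5 (t=28: SET a = 10): a 15 -> 10
  event 6 (t=35: SET a = 47): a 10 -> 47
  event 7 (t=42: DEL b): a unchanged
  event 8 (t=52: INC b by 11): a unchanged
  event 9 (t=59: SET a = 1): a 47 -> 1
Final: a = 1

Answer: 1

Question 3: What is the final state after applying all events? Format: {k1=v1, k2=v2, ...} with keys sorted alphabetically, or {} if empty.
  after event 1 (t=6: SET a = 15): {a=15}
  after event 2 (t=9: INC b by 8): {a=15, b=8}
  after event 3 (t=13: SET c = 39): {a=15, b=8, c=39}
  after event 4 (t=22: INC b by 5): {a=15, b=13, c=39}
  after event 5 (t=28: SET a = 10): {a=10, b=13, c=39}
  after event 6 (t=35: SET a = 47): {a=47, b=13, c=39}
  after event 7 (t=42: DEL b): {a=47, c=39}
  after event 8 (t=52: INC b by 11): {a=47, b=11, c=39}
  after event 9 (t=59: SET a = 1): {a=1, b=11, c=39}

Answer: {a=1, b=11, c=39}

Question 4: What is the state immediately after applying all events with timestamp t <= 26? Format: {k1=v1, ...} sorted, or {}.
Apply events with t <= 26 (4 events):
  after event 1 (t=6: SET a = 15): {a=15}
  after event 2 (t=9: INC b by 8): {a=15, b=8}
  after event 3 (t=13: SET c = 39): {a=15, b=8, c=39}
  after event 4 (t=22: INC b by 5): {a=15, b=13, c=39}

Answer: {a=15, b=13, c=39}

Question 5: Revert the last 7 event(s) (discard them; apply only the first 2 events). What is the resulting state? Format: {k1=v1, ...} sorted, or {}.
Answer: {a=15, b=8}

Derivation:
Keep first 2 events (discard last 7):
  after event 1 (t=6: SET a = 15): {a=15}
  after event 2 (t=9: INC b by 8): {a=15, b=8}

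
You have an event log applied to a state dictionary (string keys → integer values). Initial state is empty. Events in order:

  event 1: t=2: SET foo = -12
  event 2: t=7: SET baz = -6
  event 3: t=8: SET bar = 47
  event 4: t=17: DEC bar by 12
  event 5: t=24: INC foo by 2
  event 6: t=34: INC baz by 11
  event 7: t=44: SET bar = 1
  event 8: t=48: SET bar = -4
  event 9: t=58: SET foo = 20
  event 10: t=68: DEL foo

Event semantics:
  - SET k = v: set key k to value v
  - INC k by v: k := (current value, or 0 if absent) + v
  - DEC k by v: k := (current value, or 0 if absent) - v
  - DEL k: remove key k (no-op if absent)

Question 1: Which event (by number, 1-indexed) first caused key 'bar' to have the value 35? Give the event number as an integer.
Looking for first event where bar becomes 35:
  event 3: bar = 47
  event 4: bar 47 -> 35  <-- first match

Answer: 4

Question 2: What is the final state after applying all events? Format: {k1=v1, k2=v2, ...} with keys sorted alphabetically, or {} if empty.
  after event 1 (t=2: SET foo = -12): {foo=-12}
  after event 2 (t=7: SET baz = -6): {baz=-6, foo=-12}
  after event 3 (t=8: SET bar = 47): {bar=47, baz=-6, foo=-12}
  after event 4 (t=17: DEC bar by 12): {bar=35, baz=-6, foo=-12}
  after event 5 (t=24: INC foo by 2): {bar=35, baz=-6, foo=-10}
  after event 6 (t=34: INC baz by 11): {bar=35, baz=5, foo=-10}
  after event 7 (t=44: SET bar = 1): {bar=1, baz=5, foo=-10}
  after event 8 (t=48: SET bar = -4): {bar=-4, baz=5, foo=-10}
  after event 9 (t=58: SET foo = 20): {bar=-4, baz=5, foo=20}
  after event 10 (t=68: DEL foo): {bar=-4, baz=5}

Answer: {bar=-4, baz=5}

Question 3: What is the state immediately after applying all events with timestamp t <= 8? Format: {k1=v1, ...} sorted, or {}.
Apply events with t <= 8 (3 events):
  after event 1 (t=2: SET foo = -12): {foo=-12}
  after event 2 (t=7: SET baz = -6): {baz=-6, foo=-12}
  after event 3 (t=8: SET bar = 47): {bar=47, baz=-6, foo=-12}

Answer: {bar=47, baz=-6, foo=-12}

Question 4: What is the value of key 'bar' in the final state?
Answer: -4

Derivation:
Track key 'bar' through all 10 events:
  event 1 (t=2: SET foo = -12): bar unchanged
  event 2 (t=7: SET baz = -6): bar unchanged
  event 3 (t=8: SET bar = 47): bar (absent) -> 47
  event 4 (t=17: DEC bar by 12): bar 47 -> 35
  event 5 (t=24: INC foo by 2): bar unchanged
  event 6 (t=34: INC baz by 11): bar unchanged
  event 7 (t=44: SET bar = 1): bar 35 -> 1
  event 8 (t=48: SET bar = -4): bar 1 -> -4
  event 9 (t=58: SET foo = 20): bar unchanged
  event 10 (t=68: DEL foo): bar unchanged
Final: bar = -4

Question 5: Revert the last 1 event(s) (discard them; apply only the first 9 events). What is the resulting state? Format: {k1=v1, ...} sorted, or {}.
Keep first 9 events (discard last 1):
  after event 1 (t=2: SET foo = -12): {foo=-12}
  after event 2 (t=7: SET baz = -6): {baz=-6, foo=-12}
  after event 3 (t=8: SET bar = 47): {bar=47, baz=-6, foo=-12}
  after event 4 (t=17: DEC bar by 12): {bar=35, baz=-6, foo=-12}
  after event 5 (t=24: INC foo by 2): {bar=35, baz=-6, foo=-10}
  after event 6 (t=34: INC baz by 11): {bar=35, baz=5, foo=-10}
  after event 7 (t=44: SET bar = 1): {bar=1, baz=5, foo=-10}
  after event 8 (t=48: SET bar = -4): {bar=-4, baz=5, foo=-10}
  after event 9 (t=58: SET foo = 20): {bar=-4, baz=5, foo=20}

Answer: {bar=-4, baz=5, foo=20}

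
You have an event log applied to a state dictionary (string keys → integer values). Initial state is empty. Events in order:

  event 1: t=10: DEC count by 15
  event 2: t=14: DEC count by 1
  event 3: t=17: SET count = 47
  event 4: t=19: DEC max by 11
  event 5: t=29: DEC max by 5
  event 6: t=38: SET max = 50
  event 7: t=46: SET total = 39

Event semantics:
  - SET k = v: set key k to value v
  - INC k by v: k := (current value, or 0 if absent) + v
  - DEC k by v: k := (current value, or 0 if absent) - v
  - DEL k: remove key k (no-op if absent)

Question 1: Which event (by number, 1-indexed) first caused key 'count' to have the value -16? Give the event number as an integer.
Looking for first event where count becomes -16:
  event 1: count = -15
  event 2: count -15 -> -16  <-- first match

Answer: 2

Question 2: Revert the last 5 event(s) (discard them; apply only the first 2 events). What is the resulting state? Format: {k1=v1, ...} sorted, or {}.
Answer: {count=-16}

Derivation:
Keep first 2 events (discard last 5):
  after event 1 (t=10: DEC count by 15): {count=-15}
  after event 2 (t=14: DEC count by 1): {count=-16}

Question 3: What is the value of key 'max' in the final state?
Answer: 50

Derivation:
Track key 'max' through all 7 events:
  event 1 (t=10: DEC count by 15): max unchanged
  event 2 (t=14: DEC count by 1): max unchanged
  event 3 (t=17: SET count = 47): max unchanged
  event 4 (t=19: DEC max by 11): max (absent) -> -11
  event 5 (t=29: DEC max by 5): max -11 -> -16
  event 6 (t=38: SET max = 50): max -16 -> 50
  event 7 (t=46: SET total = 39): max unchanged
Final: max = 50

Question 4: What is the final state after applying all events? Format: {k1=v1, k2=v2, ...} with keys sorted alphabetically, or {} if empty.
Answer: {count=47, max=50, total=39}

Derivation:
  after event 1 (t=10: DEC count by 15): {count=-15}
  after event 2 (t=14: DEC count by 1): {count=-16}
  after event 3 (t=17: SET count = 47): {count=47}
  after event 4 (t=19: DEC max by 11): {count=47, max=-11}
  after event 5 (t=29: DEC max by 5): {count=47, max=-16}
  after event 6 (t=38: SET max = 50): {count=47, max=50}
  after event 7 (t=46: SET total = 39): {count=47, max=50, total=39}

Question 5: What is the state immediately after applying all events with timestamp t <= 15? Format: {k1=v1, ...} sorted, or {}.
Apply events with t <= 15 (2 events):
  after event 1 (t=10: DEC count by 15): {count=-15}
  after event 2 (t=14: DEC count by 1): {count=-16}

Answer: {count=-16}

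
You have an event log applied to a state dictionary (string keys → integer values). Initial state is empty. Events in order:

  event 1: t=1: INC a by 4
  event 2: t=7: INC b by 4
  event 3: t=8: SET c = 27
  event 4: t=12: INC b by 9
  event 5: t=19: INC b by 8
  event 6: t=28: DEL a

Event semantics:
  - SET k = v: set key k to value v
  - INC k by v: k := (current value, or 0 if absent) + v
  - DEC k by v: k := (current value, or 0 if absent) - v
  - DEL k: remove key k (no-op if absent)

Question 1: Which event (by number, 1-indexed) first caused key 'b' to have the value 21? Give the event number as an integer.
Answer: 5

Derivation:
Looking for first event where b becomes 21:
  event 2: b = 4
  event 3: b = 4
  event 4: b = 13
  event 5: b 13 -> 21  <-- first match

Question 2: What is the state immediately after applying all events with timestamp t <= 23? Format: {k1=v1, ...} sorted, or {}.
Answer: {a=4, b=21, c=27}

Derivation:
Apply events with t <= 23 (5 events):
  after event 1 (t=1: INC a by 4): {a=4}
  after event 2 (t=7: INC b by 4): {a=4, b=4}
  after event 3 (t=8: SET c = 27): {a=4, b=4, c=27}
  after event 4 (t=12: INC b by 9): {a=4, b=13, c=27}
  after event 5 (t=19: INC b by 8): {a=4, b=21, c=27}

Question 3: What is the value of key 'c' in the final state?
Track key 'c' through all 6 events:
  event 1 (t=1: INC a by 4): c unchanged
  event 2 (t=7: INC b by 4): c unchanged
  event 3 (t=8: SET c = 27): c (absent) -> 27
  event 4 (t=12: INC b by 9): c unchanged
  event 5 (t=19: INC b by 8): c unchanged
  event 6 (t=28: DEL a): c unchanged
Final: c = 27

Answer: 27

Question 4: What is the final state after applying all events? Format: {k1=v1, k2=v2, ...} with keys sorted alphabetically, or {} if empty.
  after event 1 (t=1: INC a by 4): {a=4}
  after event 2 (t=7: INC b by 4): {a=4, b=4}
  after event 3 (t=8: SET c = 27): {a=4, b=4, c=27}
  after event 4 (t=12: INC b by 9): {a=4, b=13, c=27}
  after event 5 (t=19: INC b by 8): {a=4, b=21, c=27}
  after event 6 (t=28: DEL a): {b=21, c=27}

Answer: {b=21, c=27}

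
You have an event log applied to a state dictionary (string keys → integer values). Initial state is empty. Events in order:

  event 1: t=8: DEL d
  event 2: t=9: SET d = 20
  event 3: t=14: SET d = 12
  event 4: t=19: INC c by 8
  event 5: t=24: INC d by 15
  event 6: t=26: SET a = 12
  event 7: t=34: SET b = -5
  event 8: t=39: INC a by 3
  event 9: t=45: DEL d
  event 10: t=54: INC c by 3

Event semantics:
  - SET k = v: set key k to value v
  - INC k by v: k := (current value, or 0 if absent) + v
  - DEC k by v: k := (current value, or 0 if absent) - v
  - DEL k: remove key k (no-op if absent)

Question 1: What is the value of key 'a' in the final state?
Answer: 15

Derivation:
Track key 'a' through all 10 events:
  event 1 (t=8: DEL d): a unchanged
  event 2 (t=9: SET d = 20): a unchanged
  event 3 (t=14: SET d = 12): a unchanged
  event 4 (t=19: INC c by 8): a unchanged
  event 5 (t=24: INC d by 15): a unchanged
  event 6 (t=26: SET a = 12): a (absent) -> 12
  event 7 (t=34: SET b = -5): a unchanged
  event 8 (t=39: INC a by 3): a 12 -> 15
  event 9 (t=45: DEL d): a unchanged
  event 10 (t=54: INC c by 3): a unchanged
Final: a = 15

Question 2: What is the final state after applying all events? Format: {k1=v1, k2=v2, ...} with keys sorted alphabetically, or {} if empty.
Answer: {a=15, b=-5, c=11}

Derivation:
  after event 1 (t=8: DEL d): {}
  after event 2 (t=9: SET d = 20): {d=20}
  after event 3 (t=14: SET d = 12): {d=12}
  after event 4 (t=19: INC c by 8): {c=8, d=12}
  after event 5 (t=24: INC d by 15): {c=8, d=27}
  after event 6 (t=26: SET a = 12): {a=12, c=8, d=27}
  after event 7 (t=34: SET b = -5): {a=12, b=-5, c=8, d=27}
  after event 8 (t=39: INC a by 3): {a=15, b=-5, c=8, d=27}
  after event 9 (t=45: DEL d): {a=15, b=-5, c=8}
  after event 10 (t=54: INC c by 3): {a=15, b=-5, c=11}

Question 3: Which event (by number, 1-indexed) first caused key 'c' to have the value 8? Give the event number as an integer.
Looking for first event where c becomes 8:
  event 4: c (absent) -> 8  <-- first match

Answer: 4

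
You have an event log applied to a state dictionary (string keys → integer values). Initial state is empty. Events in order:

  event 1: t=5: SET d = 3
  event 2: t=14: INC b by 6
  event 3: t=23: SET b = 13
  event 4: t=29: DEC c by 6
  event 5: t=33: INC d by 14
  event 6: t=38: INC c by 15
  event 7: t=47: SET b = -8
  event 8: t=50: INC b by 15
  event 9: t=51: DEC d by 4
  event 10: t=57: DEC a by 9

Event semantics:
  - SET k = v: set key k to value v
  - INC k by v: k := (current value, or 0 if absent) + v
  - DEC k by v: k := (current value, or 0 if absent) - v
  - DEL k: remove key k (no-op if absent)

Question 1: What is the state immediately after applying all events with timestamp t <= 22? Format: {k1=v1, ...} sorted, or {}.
Apply events with t <= 22 (2 events):
  after event 1 (t=5: SET d = 3): {d=3}
  after event 2 (t=14: INC b by 6): {b=6, d=3}

Answer: {b=6, d=3}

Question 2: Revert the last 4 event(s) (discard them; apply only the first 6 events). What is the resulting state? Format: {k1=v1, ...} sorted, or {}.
Keep first 6 events (discard last 4):
  after event 1 (t=5: SET d = 3): {d=3}
  after event 2 (t=14: INC b by 6): {b=6, d=3}
  after event 3 (t=23: SET b = 13): {b=13, d=3}
  after event 4 (t=29: DEC c by 6): {b=13, c=-6, d=3}
  after event 5 (t=33: INC d by 14): {b=13, c=-6, d=17}
  after event 6 (t=38: INC c by 15): {b=13, c=9, d=17}

Answer: {b=13, c=9, d=17}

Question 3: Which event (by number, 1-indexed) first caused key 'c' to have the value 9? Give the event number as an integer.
Answer: 6

Derivation:
Looking for first event where c becomes 9:
  event 4: c = -6
  event 5: c = -6
  event 6: c -6 -> 9  <-- first match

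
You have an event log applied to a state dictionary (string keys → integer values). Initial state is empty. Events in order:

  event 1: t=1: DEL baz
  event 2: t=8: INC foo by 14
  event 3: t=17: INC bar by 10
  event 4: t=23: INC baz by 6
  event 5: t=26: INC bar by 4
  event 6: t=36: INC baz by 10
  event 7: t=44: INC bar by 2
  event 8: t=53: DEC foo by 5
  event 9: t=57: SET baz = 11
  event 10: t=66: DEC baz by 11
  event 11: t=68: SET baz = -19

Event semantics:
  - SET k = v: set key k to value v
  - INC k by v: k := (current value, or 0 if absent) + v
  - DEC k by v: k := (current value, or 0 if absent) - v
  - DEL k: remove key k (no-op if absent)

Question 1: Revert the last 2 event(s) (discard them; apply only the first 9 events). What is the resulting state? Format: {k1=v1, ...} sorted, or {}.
Answer: {bar=16, baz=11, foo=9}

Derivation:
Keep first 9 events (discard last 2):
  after event 1 (t=1: DEL baz): {}
  after event 2 (t=8: INC foo by 14): {foo=14}
  after event 3 (t=17: INC bar by 10): {bar=10, foo=14}
  after event 4 (t=23: INC baz by 6): {bar=10, baz=6, foo=14}
  after event 5 (t=26: INC bar by 4): {bar=14, baz=6, foo=14}
  after event 6 (t=36: INC baz by 10): {bar=14, baz=16, foo=14}
  after event 7 (t=44: INC bar by 2): {bar=16, baz=16, foo=14}
  after event 8 (t=53: DEC foo by 5): {bar=16, baz=16, foo=9}
  after event 9 (t=57: SET baz = 11): {bar=16, baz=11, foo=9}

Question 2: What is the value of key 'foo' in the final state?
Track key 'foo' through all 11 events:
  event 1 (t=1: DEL baz): foo unchanged
  event 2 (t=8: INC foo by 14): foo (absent) -> 14
  event 3 (t=17: INC bar by 10): foo unchanged
  event 4 (t=23: INC baz by 6): foo unchanged
  event 5 (t=26: INC bar by 4): foo unchanged
  event 6 (t=36: INC baz by 10): foo unchanged
  event 7 (t=44: INC bar by 2): foo unchanged
  event 8 (t=53: DEC foo by 5): foo 14 -> 9
  event 9 (t=57: SET baz = 11): foo unchanged
  event 10 (t=66: DEC baz by 11): foo unchanged
  event 11 (t=68: SET baz = -19): foo unchanged
Final: foo = 9

Answer: 9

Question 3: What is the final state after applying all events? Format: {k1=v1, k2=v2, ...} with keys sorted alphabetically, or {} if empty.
Answer: {bar=16, baz=-19, foo=9}

Derivation:
  after event 1 (t=1: DEL baz): {}
  after event 2 (t=8: INC foo by 14): {foo=14}
  after event 3 (t=17: INC bar by 10): {bar=10, foo=14}
  after event 4 (t=23: INC baz by 6): {bar=10, baz=6, foo=14}
  after event 5 (t=26: INC bar by 4): {bar=14, baz=6, foo=14}
  after event 6 (t=36: INC baz by 10): {bar=14, baz=16, foo=14}
  after event 7 (t=44: INC bar by 2): {bar=16, baz=16, foo=14}
  after event 8 (t=53: DEC foo by 5): {bar=16, baz=16, foo=9}
  after event 9 (t=57: SET baz = 11): {bar=16, baz=11, foo=9}
  after event 10 (t=66: DEC baz by 11): {bar=16, baz=0, foo=9}
  after event 11 (t=68: SET baz = -19): {bar=16, baz=-19, foo=9}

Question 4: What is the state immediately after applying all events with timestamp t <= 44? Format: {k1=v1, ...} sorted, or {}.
Answer: {bar=16, baz=16, foo=14}

Derivation:
Apply events with t <= 44 (7 events):
  after event 1 (t=1: DEL baz): {}
  after event 2 (t=8: INC foo by 14): {foo=14}
  after event 3 (t=17: INC bar by 10): {bar=10, foo=14}
  after event 4 (t=23: INC baz by 6): {bar=10, baz=6, foo=14}
  after event 5 (t=26: INC bar by 4): {bar=14, baz=6, foo=14}
  after event 6 (t=36: INC baz by 10): {bar=14, baz=16, foo=14}
  after event 7 (t=44: INC bar by 2): {bar=16, baz=16, foo=14}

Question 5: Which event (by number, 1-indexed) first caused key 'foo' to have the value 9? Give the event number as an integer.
Looking for first event where foo becomes 9:
  event 2: foo = 14
  event 3: foo = 14
  event 4: foo = 14
  event 5: foo = 14
  event 6: foo = 14
  event 7: foo = 14
  event 8: foo 14 -> 9  <-- first match

Answer: 8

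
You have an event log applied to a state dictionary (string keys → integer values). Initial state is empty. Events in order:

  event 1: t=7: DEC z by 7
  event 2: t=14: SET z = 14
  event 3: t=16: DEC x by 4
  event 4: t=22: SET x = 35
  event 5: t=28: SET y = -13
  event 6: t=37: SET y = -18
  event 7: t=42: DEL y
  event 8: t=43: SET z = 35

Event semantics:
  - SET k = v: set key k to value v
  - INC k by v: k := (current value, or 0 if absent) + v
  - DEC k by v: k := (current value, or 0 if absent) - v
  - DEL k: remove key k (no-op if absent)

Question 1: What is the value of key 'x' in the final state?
Track key 'x' through all 8 events:
  event 1 (t=7: DEC z by 7): x unchanged
  event 2 (t=14: SET z = 14): x unchanged
  event 3 (t=16: DEC x by 4): x (absent) -> -4
  event 4 (t=22: SET x = 35): x -4 -> 35
  event 5 (t=28: SET y = -13): x unchanged
  event 6 (t=37: SET y = -18): x unchanged
  event 7 (t=42: DEL y): x unchanged
  event 8 (t=43: SET z = 35): x unchanged
Final: x = 35

Answer: 35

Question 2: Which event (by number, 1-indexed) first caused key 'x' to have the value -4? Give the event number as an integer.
Looking for first event where x becomes -4:
  event 3: x (absent) -> -4  <-- first match

Answer: 3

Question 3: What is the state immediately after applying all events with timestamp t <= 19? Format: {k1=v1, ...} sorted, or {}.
Apply events with t <= 19 (3 events):
  after event 1 (t=7: DEC z by 7): {z=-7}
  after event 2 (t=14: SET z = 14): {z=14}
  after event 3 (t=16: DEC x by 4): {x=-4, z=14}

Answer: {x=-4, z=14}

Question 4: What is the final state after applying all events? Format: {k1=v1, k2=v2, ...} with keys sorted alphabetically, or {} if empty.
  after event 1 (t=7: DEC z by 7): {z=-7}
  after event 2 (t=14: SET z = 14): {z=14}
  after event 3 (t=16: DEC x by 4): {x=-4, z=14}
  after event 4 (t=22: SET x = 35): {x=35, z=14}
  after event 5 (t=28: SET y = -13): {x=35, y=-13, z=14}
  after event 6 (t=37: SET y = -18): {x=35, y=-18, z=14}
  after event 7 (t=42: DEL y): {x=35, z=14}
  after event 8 (t=43: SET z = 35): {x=35, z=35}

Answer: {x=35, z=35}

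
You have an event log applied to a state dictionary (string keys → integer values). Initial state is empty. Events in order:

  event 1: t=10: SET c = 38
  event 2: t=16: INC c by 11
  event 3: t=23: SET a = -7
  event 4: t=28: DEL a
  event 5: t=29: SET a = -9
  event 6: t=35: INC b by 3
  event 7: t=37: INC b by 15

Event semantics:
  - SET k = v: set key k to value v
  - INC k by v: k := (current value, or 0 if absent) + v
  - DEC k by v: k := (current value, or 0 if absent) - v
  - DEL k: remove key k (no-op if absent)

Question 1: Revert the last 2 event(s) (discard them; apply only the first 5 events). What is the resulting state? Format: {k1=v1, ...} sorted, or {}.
Keep first 5 events (discard last 2):
  after event 1 (t=10: SET c = 38): {c=38}
  after event 2 (t=16: INC c by 11): {c=49}
  after event 3 (t=23: SET a = -7): {a=-7, c=49}
  after event 4 (t=28: DEL a): {c=49}
  after event 5 (t=29: SET a = -9): {a=-9, c=49}

Answer: {a=-9, c=49}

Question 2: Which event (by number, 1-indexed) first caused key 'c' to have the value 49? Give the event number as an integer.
Looking for first event where c becomes 49:
  event 1: c = 38
  event 2: c 38 -> 49  <-- first match

Answer: 2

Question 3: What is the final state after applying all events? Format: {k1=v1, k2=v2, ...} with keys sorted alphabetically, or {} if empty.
  after event 1 (t=10: SET c = 38): {c=38}
  after event 2 (t=16: INC c by 11): {c=49}
  after event 3 (t=23: SET a = -7): {a=-7, c=49}
  after event 4 (t=28: DEL a): {c=49}
  after event 5 (t=29: SET a = -9): {a=-9, c=49}
  after event 6 (t=35: INC b by 3): {a=-9, b=3, c=49}
  after event 7 (t=37: INC b by 15): {a=-9, b=18, c=49}

Answer: {a=-9, b=18, c=49}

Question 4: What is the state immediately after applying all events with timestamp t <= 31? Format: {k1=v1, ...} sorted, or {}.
Apply events with t <= 31 (5 events):
  after event 1 (t=10: SET c = 38): {c=38}
  after event 2 (t=16: INC c by 11): {c=49}
  after event 3 (t=23: SET a = -7): {a=-7, c=49}
  after event 4 (t=28: DEL a): {c=49}
  after event 5 (t=29: SET a = -9): {a=-9, c=49}

Answer: {a=-9, c=49}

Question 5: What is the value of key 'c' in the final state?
Answer: 49

Derivation:
Track key 'c' through all 7 events:
  event 1 (t=10: SET c = 38): c (absent) -> 38
  event 2 (t=16: INC c by 11): c 38 -> 49
  event 3 (t=23: SET a = -7): c unchanged
  event 4 (t=28: DEL a): c unchanged
  event 5 (t=29: SET a = -9): c unchanged
  event 6 (t=35: INC b by 3): c unchanged
  event 7 (t=37: INC b by 15): c unchanged
Final: c = 49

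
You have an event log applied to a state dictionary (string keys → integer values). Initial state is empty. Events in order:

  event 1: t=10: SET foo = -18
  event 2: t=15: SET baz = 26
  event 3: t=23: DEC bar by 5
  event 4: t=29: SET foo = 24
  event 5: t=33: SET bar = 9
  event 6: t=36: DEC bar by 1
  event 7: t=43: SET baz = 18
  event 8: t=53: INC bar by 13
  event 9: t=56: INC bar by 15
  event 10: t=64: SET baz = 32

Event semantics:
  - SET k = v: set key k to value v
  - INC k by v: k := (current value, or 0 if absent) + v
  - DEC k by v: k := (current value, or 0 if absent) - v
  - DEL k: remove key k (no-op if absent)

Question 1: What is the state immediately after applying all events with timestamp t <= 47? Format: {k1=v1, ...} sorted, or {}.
Answer: {bar=8, baz=18, foo=24}

Derivation:
Apply events with t <= 47 (7 events):
  after event 1 (t=10: SET foo = -18): {foo=-18}
  after event 2 (t=15: SET baz = 26): {baz=26, foo=-18}
  after event 3 (t=23: DEC bar by 5): {bar=-5, baz=26, foo=-18}
  after event 4 (t=29: SET foo = 24): {bar=-5, baz=26, foo=24}
  after event 5 (t=33: SET bar = 9): {bar=9, baz=26, foo=24}
  after event 6 (t=36: DEC bar by 1): {bar=8, baz=26, foo=24}
  after event 7 (t=43: SET baz = 18): {bar=8, baz=18, foo=24}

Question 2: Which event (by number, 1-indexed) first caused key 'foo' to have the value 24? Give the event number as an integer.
Answer: 4

Derivation:
Looking for first event where foo becomes 24:
  event 1: foo = -18
  event 2: foo = -18
  event 3: foo = -18
  event 4: foo -18 -> 24  <-- first match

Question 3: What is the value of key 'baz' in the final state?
Answer: 32

Derivation:
Track key 'baz' through all 10 events:
  event 1 (t=10: SET foo = -18): baz unchanged
  event 2 (t=15: SET baz = 26): baz (absent) -> 26
  event 3 (t=23: DEC bar by 5): baz unchanged
  event 4 (t=29: SET foo = 24): baz unchanged
  event 5 (t=33: SET bar = 9): baz unchanged
  event 6 (t=36: DEC bar by 1): baz unchanged
  event 7 (t=43: SET baz = 18): baz 26 -> 18
  event 8 (t=53: INC bar by 13): baz unchanged
  event 9 (t=56: INC bar by 15): baz unchanged
  event 10 (t=64: SET baz = 32): baz 18 -> 32
Final: baz = 32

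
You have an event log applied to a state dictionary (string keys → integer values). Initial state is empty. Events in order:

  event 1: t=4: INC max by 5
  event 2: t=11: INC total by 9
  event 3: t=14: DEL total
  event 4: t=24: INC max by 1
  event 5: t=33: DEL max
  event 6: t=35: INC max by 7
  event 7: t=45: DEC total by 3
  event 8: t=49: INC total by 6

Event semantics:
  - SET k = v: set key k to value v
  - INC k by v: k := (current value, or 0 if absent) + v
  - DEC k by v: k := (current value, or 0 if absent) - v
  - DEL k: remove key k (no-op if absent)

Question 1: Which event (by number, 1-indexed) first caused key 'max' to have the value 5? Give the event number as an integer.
Looking for first event where max becomes 5:
  event 1: max (absent) -> 5  <-- first match

Answer: 1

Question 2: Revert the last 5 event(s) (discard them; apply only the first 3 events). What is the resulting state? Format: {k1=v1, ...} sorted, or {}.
Keep first 3 events (discard last 5):
  after event 1 (t=4: INC max by 5): {max=5}
  after event 2 (t=11: INC total by 9): {max=5, total=9}
  after event 3 (t=14: DEL total): {max=5}

Answer: {max=5}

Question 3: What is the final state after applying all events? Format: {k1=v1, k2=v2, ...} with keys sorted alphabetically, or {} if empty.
Answer: {max=7, total=3}

Derivation:
  after event 1 (t=4: INC max by 5): {max=5}
  after event 2 (t=11: INC total by 9): {max=5, total=9}
  after event 3 (t=14: DEL total): {max=5}
  after event 4 (t=24: INC max by 1): {max=6}
  after event 5 (t=33: DEL max): {}
  after event 6 (t=35: INC max by 7): {max=7}
  after event 7 (t=45: DEC total by 3): {max=7, total=-3}
  after event 8 (t=49: INC total by 6): {max=7, total=3}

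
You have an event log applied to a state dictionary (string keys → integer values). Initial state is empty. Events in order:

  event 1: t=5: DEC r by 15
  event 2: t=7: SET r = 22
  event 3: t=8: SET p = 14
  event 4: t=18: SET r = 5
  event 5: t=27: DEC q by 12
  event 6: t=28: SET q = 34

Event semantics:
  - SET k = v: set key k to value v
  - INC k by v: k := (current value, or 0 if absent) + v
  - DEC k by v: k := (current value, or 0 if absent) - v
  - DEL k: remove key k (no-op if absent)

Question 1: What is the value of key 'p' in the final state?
Track key 'p' through all 6 events:
  event 1 (t=5: DEC r by 15): p unchanged
  event 2 (t=7: SET r = 22): p unchanged
  event 3 (t=8: SET p = 14): p (absent) -> 14
  event 4 (t=18: SET r = 5): p unchanged
  event 5 (t=27: DEC q by 12): p unchanged
  event 6 (t=28: SET q = 34): p unchanged
Final: p = 14

Answer: 14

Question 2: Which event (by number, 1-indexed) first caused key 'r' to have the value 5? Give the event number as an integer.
Looking for first event where r becomes 5:
  event 1: r = -15
  event 2: r = 22
  event 3: r = 22
  event 4: r 22 -> 5  <-- first match

Answer: 4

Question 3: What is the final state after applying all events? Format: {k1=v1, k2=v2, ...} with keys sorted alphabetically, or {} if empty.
  after event 1 (t=5: DEC r by 15): {r=-15}
  after event 2 (t=7: SET r = 22): {r=22}
  after event 3 (t=8: SET p = 14): {p=14, r=22}
  after event 4 (t=18: SET r = 5): {p=14, r=5}
  after event 5 (t=27: DEC q by 12): {p=14, q=-12, r=5}
  after event 6 (t=28: SET q = 34): {p=14, q=34, r=5}

Answer: {p=14, q=34, r=5}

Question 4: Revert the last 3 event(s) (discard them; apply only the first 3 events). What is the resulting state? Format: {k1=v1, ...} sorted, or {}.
Answer: {p=14, r=22}

Derivation:
Keep first 3 events (discard last 3):
  after event 1 (t=5: DEC r by 15): {r=-15}
  after event 2 (t=7: SET r = 22): {r=22}
  after event 3 (t=8: SET p = 14): {p=14, r=22}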